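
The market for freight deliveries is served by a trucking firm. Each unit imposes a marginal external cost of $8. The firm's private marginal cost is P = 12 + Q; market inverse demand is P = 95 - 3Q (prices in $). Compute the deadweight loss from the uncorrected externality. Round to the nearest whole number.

DWL = $8

Market equilibrium (private): 12 + Q = 95 - 3Q → Q_m = 20.7500.
Social marginal cost = private MC + MEC = 20 + Q.
Set SMC = demand: 20 + Q = 95 - 3Q → Q* = 18.7500.
Height of the DWL triangle at Q_m is SMC(Q_m) − demand(Q_m) = MEC(Q_m) = 8.0000.
DWL = ½ × 2.0000 × 8.0000 = 8.0000.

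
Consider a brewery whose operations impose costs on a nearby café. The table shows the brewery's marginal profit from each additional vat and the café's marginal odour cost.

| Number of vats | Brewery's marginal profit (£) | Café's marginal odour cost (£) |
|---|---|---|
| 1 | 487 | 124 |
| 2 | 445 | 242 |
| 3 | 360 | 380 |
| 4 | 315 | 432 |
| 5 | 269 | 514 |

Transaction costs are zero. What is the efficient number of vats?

2

Bargaining reaches the level where marginal profit last exceeds marginal odour cost.
That holds through level 2 (445 ≥ 242) but not at 3 (360 < 380).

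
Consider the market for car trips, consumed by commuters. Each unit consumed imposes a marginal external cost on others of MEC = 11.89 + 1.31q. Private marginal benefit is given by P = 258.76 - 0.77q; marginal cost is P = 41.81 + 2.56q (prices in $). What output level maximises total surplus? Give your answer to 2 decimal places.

Social marginal benefit = demand − MEC = 246.87 - 2.08q.
Set SMB = MC: 246.87 - 2.08q = 41.81 + 2.56q → q* = 44.1940.

q* = 44.19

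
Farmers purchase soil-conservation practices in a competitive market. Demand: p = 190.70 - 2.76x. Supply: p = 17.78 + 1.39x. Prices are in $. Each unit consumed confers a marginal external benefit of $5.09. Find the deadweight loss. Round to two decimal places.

DWL = $3.12

Market equilibrium (private): 17.78 + 1.39x = 190.70 - 2.76x → x_m = 41.6675.
Social marginal benefit = demand + MEB = 195.79 - 2.76x.
Set SMB = MC: 195.79 - 2.76x = 17.78 + 1.39x → x* = 42.8940.
Between x* and x_m the wedge SMB − MC runs linearly from 0 to MEB(x_m), so the loss is a triangle.
DWL = ½ × 1.2265 × 5.0900 = 3.1214.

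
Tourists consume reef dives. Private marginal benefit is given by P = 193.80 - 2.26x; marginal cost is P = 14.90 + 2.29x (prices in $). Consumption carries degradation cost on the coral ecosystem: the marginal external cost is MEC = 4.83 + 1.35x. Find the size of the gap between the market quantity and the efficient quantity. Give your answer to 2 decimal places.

Market equilibrium (private): 14.90 + 2.29x = 193.80 - 2.26x → x_m = 39.3187.
Social marginal benefit = demand − MEC = 188.97 - 3.61x.
Set SMB = MC: 188.97 - 3.61x = 14.90 + 2.29x → x* = 29.5034.
Gap = |39.3187 − 29.5034| = 9.8153.

9.82 units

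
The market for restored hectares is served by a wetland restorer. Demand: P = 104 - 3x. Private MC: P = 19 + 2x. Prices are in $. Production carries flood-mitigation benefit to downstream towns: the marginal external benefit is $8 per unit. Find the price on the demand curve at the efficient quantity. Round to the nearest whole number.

Social marginal cost = private MC − MEB = 11 + 2x.
Set SMC = demand: 11 + 2x = 104 - 3x → x* = 18.6000.
Consumer price on the demand curve at x*: 104 − 3×18.6000 = 48.2000.

P = $48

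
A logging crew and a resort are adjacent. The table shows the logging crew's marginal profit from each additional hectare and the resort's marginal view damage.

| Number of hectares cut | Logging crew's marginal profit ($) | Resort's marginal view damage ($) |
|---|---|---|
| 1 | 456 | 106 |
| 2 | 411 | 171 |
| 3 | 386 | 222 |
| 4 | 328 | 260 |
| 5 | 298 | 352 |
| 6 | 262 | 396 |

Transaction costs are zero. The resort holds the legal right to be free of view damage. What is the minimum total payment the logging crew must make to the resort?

$759

Efficient level: marginal profit ≥ marginal view damage through level 4, so k* = 4.
With the resort holding the right, the logging crew must at least compensate total damage at k*: 106 + 171 + 222 + 260 = 759.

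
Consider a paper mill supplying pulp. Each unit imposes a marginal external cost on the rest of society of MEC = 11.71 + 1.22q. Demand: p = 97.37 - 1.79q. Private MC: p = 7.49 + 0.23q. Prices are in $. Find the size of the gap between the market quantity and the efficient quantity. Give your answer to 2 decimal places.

Market equilibrium (private): 7.49 + 0.23q = 97.37 - 1.79q → q_m = 44.4950.
Social marginal cost = private MC + MEC = 19.20 + 1.45q.
Set SMC = demand: 19.20 + 1.45q = 97.37 - 1.79q → q* = 24.1265.
Gap = |44.4950 − 24.1265| = 20.3685.

20.37 units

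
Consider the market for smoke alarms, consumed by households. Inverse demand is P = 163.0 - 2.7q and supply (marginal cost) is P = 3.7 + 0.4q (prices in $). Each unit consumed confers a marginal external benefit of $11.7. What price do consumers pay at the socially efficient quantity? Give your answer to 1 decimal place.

P = $14.1

Social marginal benefit = demand + MEB = 174.7 - 2.7q.
Set SMB = MC: 174.7 - 2.7q = 3.7 + 0.4q → q* = 55.1613.
Consumer price on the demand curve at q*: 163.0 − 2.7×55.1613 = 14.0645.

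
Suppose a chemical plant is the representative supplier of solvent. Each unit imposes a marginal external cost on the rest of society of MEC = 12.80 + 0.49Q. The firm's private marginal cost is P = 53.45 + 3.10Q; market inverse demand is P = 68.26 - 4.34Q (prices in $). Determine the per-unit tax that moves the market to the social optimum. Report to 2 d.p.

tax = $12.92 per unit

Social marginal cost = private MC + MEC = 66.25 + 3.59Q.
Set SMC = demand: 66.25 + 3.59Q = 68.26 - 4.34Q → Q* = 0.2535.
The Pigouvian tax equals MEC at Q*: 12.80 + 0.49×0.2535 = 12.9242.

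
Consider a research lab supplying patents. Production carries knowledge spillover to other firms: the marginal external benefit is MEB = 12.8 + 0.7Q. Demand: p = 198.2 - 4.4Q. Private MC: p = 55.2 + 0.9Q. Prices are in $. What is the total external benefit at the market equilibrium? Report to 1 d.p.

Market equilibrium (private): 55.2 + 0.9Q = 198.2 - 4.4Q → Q_m = 26.9811.
Total external benefit = ∫₀^{Q_m} (12.8 + 0.7Q) dQ = 12.8×26.9811 + ½×0.7×26.9811² = 600.1510.

$600.2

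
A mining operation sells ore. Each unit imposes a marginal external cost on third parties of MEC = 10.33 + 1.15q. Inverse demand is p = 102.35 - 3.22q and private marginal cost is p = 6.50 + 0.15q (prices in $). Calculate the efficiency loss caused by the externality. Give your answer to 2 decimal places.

DWL = $204.90

Market equilibrium (private): 6.50 + 0.15q = 102.35 - 3.22q → q_m = 28.4421.
Social marginal cost = private MC + MEC = 16.83 + 1.30q.
Set SMC = demand: 16.83 + 1.30q = 102.35 - 3.22q → q* = 18.9204.
Height of the DWL triangle at q_m is SMC(q_m) − demand(q_m) = MEC(q_m) = 43.0385.
DWL = ½ × 9.5217 × 43.0385 = 204.8998.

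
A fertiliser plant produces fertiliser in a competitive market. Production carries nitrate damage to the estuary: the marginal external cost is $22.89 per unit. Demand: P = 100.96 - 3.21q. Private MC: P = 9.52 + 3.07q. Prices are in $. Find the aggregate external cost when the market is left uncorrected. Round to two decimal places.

$333.29

Market equilibrium (private): 9.52 + 3.07q = 100.96 - 3.21q → q_m = 14.5605.
Total external cost = MEC × q_m = 22.89 × 14.5605 = 333.2898.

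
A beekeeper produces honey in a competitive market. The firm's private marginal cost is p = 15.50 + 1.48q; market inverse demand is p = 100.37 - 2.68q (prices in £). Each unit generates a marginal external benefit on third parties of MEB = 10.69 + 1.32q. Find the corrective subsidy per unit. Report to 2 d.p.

subsidy = £55.11 per unit

Social marginal cost = private MC − MEB = 4.81 + 0.16q.
Set SMC = demand: 4.81 + 0.16q = 100.37 - 2.68q → q* = 33.6479.
The Pigouvian subsidy equals MEB at q*: 10.69 + 1.32×33.6479 = 55.1052.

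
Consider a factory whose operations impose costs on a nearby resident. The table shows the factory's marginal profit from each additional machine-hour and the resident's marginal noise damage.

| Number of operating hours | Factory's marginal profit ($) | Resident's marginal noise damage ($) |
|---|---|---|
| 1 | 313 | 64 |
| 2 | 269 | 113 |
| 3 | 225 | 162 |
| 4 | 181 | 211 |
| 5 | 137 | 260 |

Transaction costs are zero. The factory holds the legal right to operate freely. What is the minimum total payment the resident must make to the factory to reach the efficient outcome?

Left alone the factory would choose level 5 (marginal profit stays positive).
Efficient level: k* = 3 (marginal profit ≥ marginal noise damage through 3).
The resident must at least cover the factory's forgone profit from cutting 5→3: 181 + 137 = 318.

$318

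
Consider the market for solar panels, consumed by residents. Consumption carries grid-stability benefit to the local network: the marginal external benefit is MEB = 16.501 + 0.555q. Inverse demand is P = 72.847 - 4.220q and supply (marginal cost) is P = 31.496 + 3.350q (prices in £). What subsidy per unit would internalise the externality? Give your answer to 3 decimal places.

Social marginal benefit = demand + MEB = 89.348 - 3.665q.
Set SMB = MC: 89.348 - 3.665q = 31.496 + 3.350q → q* = 8.2469.
The Pigouvian subsidy equals MEB at q*: 16.501 + 0.555×8.2469 = 21.0780.

subsidy = £21.078 per unit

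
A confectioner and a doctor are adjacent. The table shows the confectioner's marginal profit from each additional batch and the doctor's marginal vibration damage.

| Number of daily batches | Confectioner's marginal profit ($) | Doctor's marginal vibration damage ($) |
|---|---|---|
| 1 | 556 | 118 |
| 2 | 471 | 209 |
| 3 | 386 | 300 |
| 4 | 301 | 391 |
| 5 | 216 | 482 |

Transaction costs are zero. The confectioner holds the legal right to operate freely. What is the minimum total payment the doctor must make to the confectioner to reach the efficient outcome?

$517

Left alone the confectioner would choose level 5 (marginal profit stays positive).
Efficient level: k* = 3 (marginal profit ≥ marginal vibration damage through 3).
The doctor must at least cover the confectioner's forgone profit from cutting 5→3: 301 + 216 = 517.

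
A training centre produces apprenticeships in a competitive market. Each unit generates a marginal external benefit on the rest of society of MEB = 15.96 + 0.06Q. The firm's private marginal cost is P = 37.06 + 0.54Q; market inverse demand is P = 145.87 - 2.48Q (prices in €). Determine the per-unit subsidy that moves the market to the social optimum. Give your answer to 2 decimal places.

subsidy = €18.49 per unit

Social marginal cost = private MC − MEB = 21.10 + 0.48Q.
Set SMC = demand: 21.10 + 0.48Q = 145.87 - 2.48Q → Q* = 42.1520.
The Pigouvian subsidy equals MEB at Q*: 15.96 + 0.06×42.1520 = 18.4891.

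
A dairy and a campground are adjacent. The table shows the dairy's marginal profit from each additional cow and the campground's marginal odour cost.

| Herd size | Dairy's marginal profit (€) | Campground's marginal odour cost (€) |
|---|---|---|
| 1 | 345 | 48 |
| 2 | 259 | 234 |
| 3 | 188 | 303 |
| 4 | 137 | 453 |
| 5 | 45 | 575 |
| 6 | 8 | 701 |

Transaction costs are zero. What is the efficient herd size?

Bargaining reaches the level where marginal profit last exceeds marginal odour cost.
That holds through level 2 (259 ≥ 234) but not at 3 (188 < 303).

2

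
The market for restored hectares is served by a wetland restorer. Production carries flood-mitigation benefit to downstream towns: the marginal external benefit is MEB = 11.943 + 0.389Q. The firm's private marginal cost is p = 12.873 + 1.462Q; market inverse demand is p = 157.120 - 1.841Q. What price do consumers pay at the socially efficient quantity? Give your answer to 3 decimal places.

Social marginal cost = private MC − MEB = 0.930 + 1.073Q.
Set SMC = demand: 0.930 + 1.073Q = 157.120 - 1.841Q → Q* = 53.5999.
Consumer price on the demand curve at Q*: 157.120 − 1.841×53.5999 = 58.4426.

P = 58.443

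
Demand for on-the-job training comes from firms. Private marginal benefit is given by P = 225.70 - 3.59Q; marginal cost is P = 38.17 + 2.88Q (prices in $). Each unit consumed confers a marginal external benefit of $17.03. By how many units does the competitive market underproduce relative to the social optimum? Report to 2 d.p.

2.63 units

Market equilibrium (private): 38.17 + 2.88Q = 225.70 - 3.59Q → Q_m = 28.9845.
Social marginal benefit = demand + MEB = 242.73 - 3.59Q.
Set SMB = MC: 242.73 - 3.59Q = 38.17 + 2.88Q → Q* = 31.6167.
Gap = |28.9845 − 31.6167| = 2.6322.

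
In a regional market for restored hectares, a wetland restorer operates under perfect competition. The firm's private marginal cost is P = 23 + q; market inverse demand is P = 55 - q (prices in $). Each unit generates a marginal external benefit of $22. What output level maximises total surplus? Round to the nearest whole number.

Social marginal cost = private MC − MEB = 1 + q.
Set SMC = demand: 1 + q = 55 - q → q* = 27.0000.

q* = 27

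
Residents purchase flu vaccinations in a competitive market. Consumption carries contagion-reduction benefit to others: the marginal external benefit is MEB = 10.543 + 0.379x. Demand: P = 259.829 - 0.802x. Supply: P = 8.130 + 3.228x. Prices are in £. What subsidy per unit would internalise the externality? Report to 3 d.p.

subsidy = £37.766 per unit

Social marginal benefit = demand + MEB = 270.372 - 0.423x.
Set SMB = MC: 270.372 - 0.423x = 8.130 + 3.228x → x* = 71.8274.
The Pigouvian subsidy equals MEB at x*: 10.543 + 0.379×71.8274 = 37.7656.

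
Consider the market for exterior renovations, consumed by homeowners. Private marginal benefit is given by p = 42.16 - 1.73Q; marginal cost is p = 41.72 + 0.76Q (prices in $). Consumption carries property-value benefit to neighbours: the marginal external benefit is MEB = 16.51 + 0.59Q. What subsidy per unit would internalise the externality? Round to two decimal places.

Social marginal benefit = demand + MEB = 58.67 - 1.14Q.
Set SMB = MC: 58.67 - 1.14Q = 41.72 + 0.76Q → Q* = 8.9211.
The Pigouvian subsidy equals MEB at Q*: 16.51 + 0.59×8.9211 = 21.7734.

subsidy = $21.77 per unit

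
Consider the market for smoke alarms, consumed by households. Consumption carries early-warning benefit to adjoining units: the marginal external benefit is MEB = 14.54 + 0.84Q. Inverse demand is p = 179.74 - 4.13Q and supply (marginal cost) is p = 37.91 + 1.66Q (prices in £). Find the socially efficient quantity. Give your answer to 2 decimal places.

Social marginal benefit = demand + MEB = 194.28 - 3.29Q.
Set SMB = MC: 194.28 - 3.29Q = 37.91 + 1.66Q → Q* = 31.5899.

Q* = 31.59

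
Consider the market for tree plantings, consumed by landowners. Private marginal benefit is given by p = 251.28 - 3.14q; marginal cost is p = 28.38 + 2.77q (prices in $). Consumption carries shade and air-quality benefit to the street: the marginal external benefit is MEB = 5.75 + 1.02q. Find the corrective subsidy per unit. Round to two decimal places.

subsidy = $53.44 per unit

Social marginal benefit = demand + MEB = 257.03 - 2.12q.
Set SMB = MC: 257.03 - 2.12q = 28.38 + 2.77q → q* = 46.7587.
The Pigouvian subsidy equals MEB at q*: 5.75 + 1.02×46.7587 = 53.4439.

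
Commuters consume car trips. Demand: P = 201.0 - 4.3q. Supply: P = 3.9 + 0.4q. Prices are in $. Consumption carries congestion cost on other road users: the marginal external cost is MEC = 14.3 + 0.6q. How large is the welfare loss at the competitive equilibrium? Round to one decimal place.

Market equilibrium (private): 3.9 + 0.4q = 201.0 - 4.3q → q_m = 41.9362.
Social marginal benefit = demand − MEC = 186.7 - 4.9q.
Set SMB = MC: 186.7 - 4.9q = 3.9 + 0.4q → q* = 34.4906.
The welfare-loss triangle has base |q_m − q*| and height MEC(q_m) (the vertical gap between SMB and MC is zero at q* and MEC at q_m).
DWL = ½ × 7.4456 × 39.4617 = 146.9080.

DWL = $146.9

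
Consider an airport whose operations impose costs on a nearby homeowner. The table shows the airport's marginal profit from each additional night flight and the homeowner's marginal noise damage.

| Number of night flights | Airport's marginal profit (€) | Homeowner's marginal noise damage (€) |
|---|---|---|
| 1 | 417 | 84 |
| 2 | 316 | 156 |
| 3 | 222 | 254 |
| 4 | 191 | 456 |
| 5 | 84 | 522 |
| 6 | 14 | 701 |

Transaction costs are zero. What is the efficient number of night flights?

Bargaining reaches the level where marginal profit last exceeds marginal noise damage.
That holds through level 2 (316 ≥ 156) but not at 3 (222 < 254).

2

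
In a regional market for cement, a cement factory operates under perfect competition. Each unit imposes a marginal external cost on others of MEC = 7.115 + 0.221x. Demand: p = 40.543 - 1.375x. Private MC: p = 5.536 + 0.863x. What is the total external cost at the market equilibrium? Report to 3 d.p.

Market equilibrium (private): 5.536 + 0.863x = 40.543 - 1.375x → x_m = 15.6421.
Total external cost = ∫₀^{x_m} (7.115 + 0.221x) dx = 7.115×15.6421 + ½×0.221×15.6421² = 138.3302.

138.330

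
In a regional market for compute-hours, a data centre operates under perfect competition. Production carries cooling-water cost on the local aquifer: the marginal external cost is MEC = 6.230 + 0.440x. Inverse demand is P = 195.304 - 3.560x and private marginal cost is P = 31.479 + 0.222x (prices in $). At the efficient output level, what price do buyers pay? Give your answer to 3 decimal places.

P = $62.420

Social marginal cost = private MC + MEC = 37.709 + 0.662x.
Set SMC = demand: 37.709 + 0.662x = 195.304 - 3.560x → x* = 37.3271.
Consumer price on the demand curve at x*: 195.304 − 3.560×37.3271 = 62.4195.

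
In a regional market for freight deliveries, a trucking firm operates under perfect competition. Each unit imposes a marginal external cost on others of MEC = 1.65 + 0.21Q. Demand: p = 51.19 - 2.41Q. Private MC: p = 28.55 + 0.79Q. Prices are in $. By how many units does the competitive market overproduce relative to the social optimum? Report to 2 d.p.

Market equilibrium (private): 28.55 + 0.79Q = 51.19 - 2.41Q → Q_m = 7.0750.
Social marginal cost = private MC + MEC = 30.20 + Q.
Set SMC = demand: 30.20 + Q = 51.19 - 2.41Q → Q* = 6.1554.
Gap = |7.0750 − 6.1554| = 0.9196.

0.92 units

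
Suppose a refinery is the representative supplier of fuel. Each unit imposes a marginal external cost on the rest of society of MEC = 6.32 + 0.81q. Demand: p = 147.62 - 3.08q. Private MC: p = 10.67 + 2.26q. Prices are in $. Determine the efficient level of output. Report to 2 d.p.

q* = 21.24

Social marginal cost = private MC + MEC = 16.99 + 3.07q.
Set SMC = demand: 16.99 + 3.07q = 147.62 - 3.08q → q* = 21.2407.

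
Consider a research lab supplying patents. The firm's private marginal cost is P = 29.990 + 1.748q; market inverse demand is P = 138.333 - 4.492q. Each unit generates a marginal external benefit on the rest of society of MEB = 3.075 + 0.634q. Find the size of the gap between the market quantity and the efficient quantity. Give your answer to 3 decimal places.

Market equilibrium (private): 29.990 + 1.748q = 138.333 - 4.492q → q_m = 17.3627.
Social marginal cost = private MC − MEB = 26.915 + 1.114q.
Set SMC = demand: 26.915 + 1.114q = 138.333 - 4.492q → q* = 19.8748.
Gap = |17.3627 − 19.8748| = 2.5121.

2.512 units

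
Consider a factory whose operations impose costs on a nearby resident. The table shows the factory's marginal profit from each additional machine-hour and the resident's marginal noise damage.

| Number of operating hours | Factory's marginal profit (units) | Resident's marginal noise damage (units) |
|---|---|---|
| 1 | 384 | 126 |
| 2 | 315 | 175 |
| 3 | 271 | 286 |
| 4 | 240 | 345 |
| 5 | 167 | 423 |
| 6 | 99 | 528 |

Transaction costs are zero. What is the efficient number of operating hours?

Bargaining reaches the level where marginal profit last exceeds marginal noise damage.
That holds through level 2 (315 ≥ 175) but not at 3 (271 < 286).

2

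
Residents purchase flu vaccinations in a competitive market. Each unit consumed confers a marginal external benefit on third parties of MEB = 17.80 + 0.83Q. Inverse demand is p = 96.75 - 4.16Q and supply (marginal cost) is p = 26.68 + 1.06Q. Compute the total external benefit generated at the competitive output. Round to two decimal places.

313.71

Market equilibrium (private): 26.68 + 1.06Q = 96.75 - 4.16Q → Q_m = 13.4234.
Total external benefit = ∫₀^{Q_m} (17.80 + 0.83Q) dQ = 17.80×13.4234 + ½×0.83×13.4234² = 313.7144.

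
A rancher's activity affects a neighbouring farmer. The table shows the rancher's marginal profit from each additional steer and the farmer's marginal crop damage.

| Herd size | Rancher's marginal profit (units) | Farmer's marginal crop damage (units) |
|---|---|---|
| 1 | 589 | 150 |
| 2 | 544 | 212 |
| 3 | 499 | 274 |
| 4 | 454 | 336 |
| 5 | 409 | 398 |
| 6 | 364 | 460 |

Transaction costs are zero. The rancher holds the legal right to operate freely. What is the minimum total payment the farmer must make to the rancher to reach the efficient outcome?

Left alone the rancher would choose level 6 (marginal profit stays positive).
Efficient level: k* = 5 (marginal profit ≥ marginal crop damage through 5).
The farmer must at least cover the rancher's forgone profit from cutting 6→5: 364 = 364.

364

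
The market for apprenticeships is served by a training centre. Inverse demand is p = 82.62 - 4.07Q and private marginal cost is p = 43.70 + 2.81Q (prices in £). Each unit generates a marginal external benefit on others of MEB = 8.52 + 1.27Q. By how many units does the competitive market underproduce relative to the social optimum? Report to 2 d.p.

Market equilibrium (private): 43.70 + 2.81Q = 82.62 - 4.07Q → Q_m = 5.6570.
Social marginal cost = private MC − MEB = 35.18 + 1.54Q.
Set SMC = demand: 35.18 + 1.54Q = 82.62 - 4.07Q → Q* = 8.4563.
Gap = |5.6570 − 8.4563| = 2.7993.

2.80 units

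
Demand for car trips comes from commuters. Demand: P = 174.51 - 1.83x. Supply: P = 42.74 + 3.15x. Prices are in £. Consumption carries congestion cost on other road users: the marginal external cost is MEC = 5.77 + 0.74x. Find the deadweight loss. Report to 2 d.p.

Market equilibrium (private): 42.74 + 3.15x = 174.51 - 1.83x → x_m = 26.4598.
Social marginal benefit = demand − MEC = 168.74 - 2.57x.
Set SMB = MC: 168.74 - 2.57x = 42.74 + 3.15x → x* = 22.0280.
The loss is the area between SMB and MC from x* to x_m; with linear curves that's a triangle of height MEC(x_m).
DWL = ½ × 4.4318 × 25.3503 = 56.1737.

DWL = £56.17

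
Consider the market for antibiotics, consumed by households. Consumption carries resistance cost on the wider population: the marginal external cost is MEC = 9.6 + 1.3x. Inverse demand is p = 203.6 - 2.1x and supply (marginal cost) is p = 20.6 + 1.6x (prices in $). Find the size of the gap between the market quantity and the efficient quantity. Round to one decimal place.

Market equilibrium (private): 20.6 + 1.6x = 203.6 - 2.1x → x_m = 49.4595.
Social marginal benefit = demand − MEC = 194.0 - 3.4x.
Set SMB = MC: 194.0 - 3.4x = 20.6 + 1.6x → x* = 34.6800.
Gap = |49.4595 − 34.6800| = 14.7795.

14.8 units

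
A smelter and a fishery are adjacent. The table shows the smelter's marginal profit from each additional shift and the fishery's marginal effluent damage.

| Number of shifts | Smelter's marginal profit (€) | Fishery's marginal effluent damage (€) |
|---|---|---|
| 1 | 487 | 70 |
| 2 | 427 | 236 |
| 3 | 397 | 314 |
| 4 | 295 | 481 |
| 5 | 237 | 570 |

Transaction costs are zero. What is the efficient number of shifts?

3

Bargaining reaches the level where marginal profit last exceeds marginal effluent damage.
That holds through level 3 (397 ≥ 314) but not at 4 (295 < 481).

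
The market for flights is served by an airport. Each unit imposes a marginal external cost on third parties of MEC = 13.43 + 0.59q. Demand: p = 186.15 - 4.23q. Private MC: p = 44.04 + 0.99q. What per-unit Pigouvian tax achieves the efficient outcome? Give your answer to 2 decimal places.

Social marginal cost = private MC + MEC = 57.47 + 1.58q.
Set SMC = demand: 57.47 + 1.58q = 186.15 - 4.23q → q* = 22.1480.
The Pigouvian tax equals MEC at q*: 13.43 + 0.59×22.1480 = 26.4973.

tax = 26.50 per unit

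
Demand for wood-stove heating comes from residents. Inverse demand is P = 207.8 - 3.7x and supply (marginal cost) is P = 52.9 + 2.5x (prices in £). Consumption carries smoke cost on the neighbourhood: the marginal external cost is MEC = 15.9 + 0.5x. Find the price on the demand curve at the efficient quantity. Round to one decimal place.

P = £131.0

Social marginal benefit = demand − MEC = 191.9 - 4.2x.
Set SMB = MC: 191.9 - 4.2x = 52.9 + 2.5x → x* = 20.7463.
Consumer price on the demand curve at x*: 207.8 − 3.7×20.7463 = 131.0387.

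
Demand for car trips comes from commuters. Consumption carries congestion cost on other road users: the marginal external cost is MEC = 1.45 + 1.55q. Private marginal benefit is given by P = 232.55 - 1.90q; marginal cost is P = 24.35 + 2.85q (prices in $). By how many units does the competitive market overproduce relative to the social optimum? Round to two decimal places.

Market equilibrium (private): 24.35 + 2.85q = 232.55 - 1.90q → q_m = 43.8316.
Social marginal benefit = demand − MEC = 231.10 - 3.45q.
Set SMB = MC: 231.10 - 3.45q = 24.35 + 2.85q → q* = 32.8175.
Gap = |43.8316 − 32.8175| = 11.0141.

11.01 units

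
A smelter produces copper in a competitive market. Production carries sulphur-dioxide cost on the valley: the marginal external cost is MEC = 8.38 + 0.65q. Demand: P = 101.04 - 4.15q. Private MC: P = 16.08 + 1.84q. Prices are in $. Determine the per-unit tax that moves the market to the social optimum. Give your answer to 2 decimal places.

Social marginal cost = private MC + MEC = 24.46 + 2.49q.
Set SMC = demand: 24.46 + 2.49q = 101.04 - 4.15q → q* = 11.5331.
The Pigouvian tax equals MEC at q*: 8.38 + 0.65×11.5331 = 15.8765.

tax = $15.88 per unit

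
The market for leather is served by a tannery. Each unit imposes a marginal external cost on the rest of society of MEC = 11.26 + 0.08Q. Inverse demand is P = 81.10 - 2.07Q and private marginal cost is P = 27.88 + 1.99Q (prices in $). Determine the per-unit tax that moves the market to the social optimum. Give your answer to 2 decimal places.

Social marginal cost = private MC + MEC = 39.14 + 2.07Q.
Set SMC = demand: 39.14 + 2.07Q = 81.10 - 2.07Q → Q* = 10.1353.
The Pigouvian tax equals MEC at Q*: 11.26 + 0.08×10.1353 = 12.0708.

tax = $12.07 per unit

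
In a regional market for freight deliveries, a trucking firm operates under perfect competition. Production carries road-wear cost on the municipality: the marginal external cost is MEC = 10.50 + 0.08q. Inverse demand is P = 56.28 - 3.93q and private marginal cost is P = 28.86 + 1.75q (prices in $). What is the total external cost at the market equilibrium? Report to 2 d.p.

Market equilibrium (private): 28.86 + 1.75q = 56.28 - 3.93q → q_m = 4.8275.
Total external cost = ∫₀^{q_m} (10.50 + 0.08q) dq = 10.50×4.8275 + ½×0.08×4.8275² = 51.6209.

$51.62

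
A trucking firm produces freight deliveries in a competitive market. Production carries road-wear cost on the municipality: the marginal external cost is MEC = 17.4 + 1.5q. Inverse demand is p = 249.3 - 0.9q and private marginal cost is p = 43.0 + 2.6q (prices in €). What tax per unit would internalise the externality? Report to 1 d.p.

tax = €74.1 per unit

Social marginal cost = private MC + MEC = 60.4 + 4.1q.
Set SMC = demand: 60.4 + 4.1q = 249.3 - 0.9q → q* = 37.7800.
The Pigouvian tax equals MEC at q*: 17.4 + 1.5×37.7800 = 74.0700.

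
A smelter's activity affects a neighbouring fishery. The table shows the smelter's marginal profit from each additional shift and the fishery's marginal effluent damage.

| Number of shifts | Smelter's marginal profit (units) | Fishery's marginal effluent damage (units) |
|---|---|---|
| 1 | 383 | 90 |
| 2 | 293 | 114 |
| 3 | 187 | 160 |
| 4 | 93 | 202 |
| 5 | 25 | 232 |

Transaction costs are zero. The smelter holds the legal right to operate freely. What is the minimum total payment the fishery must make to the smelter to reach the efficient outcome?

Left alone the smelter would choose level 5 (marginal profit stays positive).
Efficient level: k* = 3 (marginal profit ≥ marginal effluent damage through 3).
The fishery must at least cover the smelter's forgone profit from cutting 5→3: 93 + 25 = 118.

118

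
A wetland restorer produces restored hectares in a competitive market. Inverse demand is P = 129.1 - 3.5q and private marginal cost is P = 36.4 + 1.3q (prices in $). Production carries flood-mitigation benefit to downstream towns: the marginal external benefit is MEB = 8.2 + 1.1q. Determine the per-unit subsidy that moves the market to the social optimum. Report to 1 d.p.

Social marginal cost = private MC − MEB = 28.2 + 0.2q.
Set SMC = demand: 28.2 + 0.2q = 129.1 - 3.5q → q* = 27.2703.
The Pigouvian subsidy equals MEB at q*: 8.2 + 1.1×27.2703 = 38.1973.

subsidy = $38.2 per unit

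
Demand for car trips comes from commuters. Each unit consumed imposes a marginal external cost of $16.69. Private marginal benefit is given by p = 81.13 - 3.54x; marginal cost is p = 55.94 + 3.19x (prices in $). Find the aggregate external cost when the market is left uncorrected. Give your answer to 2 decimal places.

Market equilibrium (private): 55.94 + 3.19x = 81.13 - 3.54x → x_m = 3.7429.
Total external cost = MEC × x_m = 16.69 × 3.7429 = 62.4690.

$62.47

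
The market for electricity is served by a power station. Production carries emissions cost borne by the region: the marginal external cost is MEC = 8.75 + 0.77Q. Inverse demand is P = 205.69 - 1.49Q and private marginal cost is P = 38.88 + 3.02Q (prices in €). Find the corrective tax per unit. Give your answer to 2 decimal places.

tax = €31.80 per unit

Social marginal cost = private MC + MEC = 47.63 + 3.79Q.
Set SMC = demand: 47.63 + 3.79Q = 205.69 - 1.49Q → Q* = 29.9356.
The Pigouvian tax equals MEC at Q*: 8.75 + 0.77×29.9356 = 31.8004.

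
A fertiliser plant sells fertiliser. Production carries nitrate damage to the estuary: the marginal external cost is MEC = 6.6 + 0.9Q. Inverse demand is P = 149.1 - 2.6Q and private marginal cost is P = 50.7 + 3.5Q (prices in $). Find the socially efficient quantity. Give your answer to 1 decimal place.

Q* = 13.1

Social marginal cost = private MC + MEC = 57.3 + 4.4Q.
Set SMC = demand: 57.3 + 4.4Q = 149.1 - 2.6Q → Q* = 13.1143.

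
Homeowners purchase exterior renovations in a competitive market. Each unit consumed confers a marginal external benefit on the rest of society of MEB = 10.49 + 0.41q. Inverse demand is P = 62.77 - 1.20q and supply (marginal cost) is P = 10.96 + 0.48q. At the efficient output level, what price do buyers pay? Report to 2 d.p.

P = 3.90

Social marginal benefit = demand + MEB = 73.26 - 0.79q.
Set SMB = MC: 73.26 - 0.79q = 10.96 + 0.48q → q* = 49.0551.
Consumer price on the demand curve at q*: 62.77 − 1.20×49.0551 = 3.9039.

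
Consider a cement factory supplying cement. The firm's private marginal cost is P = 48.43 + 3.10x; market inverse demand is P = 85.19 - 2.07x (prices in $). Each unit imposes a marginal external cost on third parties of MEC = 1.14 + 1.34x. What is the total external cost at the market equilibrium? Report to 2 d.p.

Market equilibrium (private): 48.43 + 3.10x = 85.19 - 2.07x → x_m = 7.1103.
Total external cost = ∫₀^{x_m} (1.14 + 1.34x) dx = 1.14×7.1103 + ½×1.34×7.1103² = 41.9785.

$41.98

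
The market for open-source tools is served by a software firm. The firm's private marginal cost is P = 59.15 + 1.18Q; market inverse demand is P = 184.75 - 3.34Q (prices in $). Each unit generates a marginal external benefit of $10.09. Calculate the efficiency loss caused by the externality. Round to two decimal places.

DWL = $11.26

Market equilibrium (private): 59.15 + 1.18Q = 184.75 - 3.34Q → Q_m = 27.7876.
Social marginal cost = private MC − MEB = 49.06 + 1.18Q.
Set SMC = demand: 49.06 + 1.18Q = 184.75 - 3.34Q → Q* = 30.0199.
The loss is the area between SMC and demand from Q* to Q_m; with linear curves that's a triangle of height MEB(Q_m).
DWL = ½ × 2.2323 × 10.0900 = 11.2620.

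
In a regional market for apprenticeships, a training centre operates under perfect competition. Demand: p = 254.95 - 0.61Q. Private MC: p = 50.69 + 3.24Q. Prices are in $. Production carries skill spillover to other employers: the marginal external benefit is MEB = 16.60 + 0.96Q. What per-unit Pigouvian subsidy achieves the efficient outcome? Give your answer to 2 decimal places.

subsidy = $89.97 per unit

Social marginal cost = private MC − MEB = 34.09 + 2.28Q.
Set SMC = demand: 34.09 + 2.28Q = 254.95 - 0.61Q → Q* = 76.4221.
The Pigouvian subsidy equals MEB at Q*: 16.60 + 0.96×76.4221 = 89.9652.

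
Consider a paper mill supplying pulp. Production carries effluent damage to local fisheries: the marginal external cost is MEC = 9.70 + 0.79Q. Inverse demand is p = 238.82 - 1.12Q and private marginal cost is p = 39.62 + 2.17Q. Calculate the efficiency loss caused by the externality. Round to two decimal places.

Market equilibrium (private): 39.62 + 2.17Q = 238.82 - 1.12Q → Q_m = 60.5471.
Social marginal cost = private MC + MEC = 49.32 + 2.96Q.
Set SMC = demand: 49.32 + 2.96Q = 238.82 - 1.12Q → Q* = 46.4461.
The loss is the area between SMC and demand from Q* to Q_m; with linear curves that's a triangle of height MEC(Q_m).
DWL = ½ × 14.1010 × 57.5322 = 405.6308.

DWL = 405.63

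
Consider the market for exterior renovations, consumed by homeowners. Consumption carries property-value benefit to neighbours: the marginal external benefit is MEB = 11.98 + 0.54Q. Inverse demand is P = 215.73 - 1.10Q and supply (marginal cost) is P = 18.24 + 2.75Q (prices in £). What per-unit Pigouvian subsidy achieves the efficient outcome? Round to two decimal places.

Social marginal benefit = demand + MEB = 227.71 - 0.56Q.
Set SMB = MC: 227.71 - 0.56Q = 18.24 + 2.75Q → Q* = 63.2840.
The Pigouvian subsidy equals MEB at Q*: 11.98 + 0.54×63.2840 = 46.1534.

subsidy = £46.15 per unit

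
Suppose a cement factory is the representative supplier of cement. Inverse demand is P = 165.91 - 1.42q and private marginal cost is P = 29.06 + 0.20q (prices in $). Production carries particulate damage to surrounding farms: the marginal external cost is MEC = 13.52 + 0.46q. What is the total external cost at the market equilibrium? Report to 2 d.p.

Market equilibrium (private): 29.06 + 0.20q = 165.91 - 1.42q → q_m = 84.4753.
Total external cost = ∫₀^{q_m} (13.52 + 0.46q) dq = 13.52×84.4753 + ½×0.46×84.4753² = 2783.4036.

$2783.40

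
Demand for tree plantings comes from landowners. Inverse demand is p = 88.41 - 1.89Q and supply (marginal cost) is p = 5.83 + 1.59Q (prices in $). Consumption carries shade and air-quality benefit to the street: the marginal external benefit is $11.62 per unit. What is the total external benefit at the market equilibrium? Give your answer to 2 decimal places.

$275.74

Market equilibrium (private): 5.83 + 1.59Q = 88.41 - 1.89Q → Q_m = 23.7299.
Total external benefit = MEB × Q_m = 11.62 × 23.7299 = 275.7414.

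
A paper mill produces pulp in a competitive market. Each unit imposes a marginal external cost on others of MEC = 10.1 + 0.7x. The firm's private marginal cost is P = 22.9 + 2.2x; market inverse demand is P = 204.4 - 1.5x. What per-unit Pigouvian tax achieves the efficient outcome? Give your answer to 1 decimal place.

tax = 37.4 per unit

Social marginal cost = private MC + MEC = 33.0 + 2.9x.
Set SMC = demand: 33.0 + 2.9x = 204.4 - 1.5x → x* = 38.9545.
The Pigouvian tax equals MEC at x*: 10.1 + 0.7×38.9545 = 37.3682.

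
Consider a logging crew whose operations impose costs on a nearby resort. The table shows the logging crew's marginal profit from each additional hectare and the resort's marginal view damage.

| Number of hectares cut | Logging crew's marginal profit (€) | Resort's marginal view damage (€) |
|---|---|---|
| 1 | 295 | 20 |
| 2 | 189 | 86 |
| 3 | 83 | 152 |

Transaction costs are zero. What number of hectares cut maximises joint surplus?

Bargaining reaches the level where marginal profit last exceeds marginal view damage.
That holds through level 2 (189 ≥ 86) but not at 3 (83 < 152).

2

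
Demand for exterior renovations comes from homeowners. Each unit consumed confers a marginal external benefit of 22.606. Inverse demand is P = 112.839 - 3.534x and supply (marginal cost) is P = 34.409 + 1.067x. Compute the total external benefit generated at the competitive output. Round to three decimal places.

385.349

Market equilibrium (private): 34.409 + 1.067x = 112.839 - 3.534x → x_m = 17.0463.
Total external benefit = MEB × x_m = 22.606 × 17.0463 = 385.3487.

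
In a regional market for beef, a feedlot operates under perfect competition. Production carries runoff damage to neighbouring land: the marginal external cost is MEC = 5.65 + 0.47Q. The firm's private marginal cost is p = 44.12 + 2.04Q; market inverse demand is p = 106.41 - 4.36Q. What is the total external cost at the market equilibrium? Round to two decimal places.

77.25

Market equilibrium (private): 44.12 + 2.04Q = 106.41 - 4.36Q → Q_m = 9.7328.
Total external cost = ∫₀^{Q_m} (5.65 + 0.47Q) dQ = 5.65×9.7328 + ½×0.47×9.7328² = 77.2513.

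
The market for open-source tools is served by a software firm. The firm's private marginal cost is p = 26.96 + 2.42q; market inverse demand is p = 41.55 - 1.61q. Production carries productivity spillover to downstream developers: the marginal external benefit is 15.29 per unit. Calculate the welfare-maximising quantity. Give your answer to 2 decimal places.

q* = 7.41

Social marginal cost = private MC − MEB = 11.67 + 2.42q.
Set SMC = demand: 11.67 + 2.42q = 41.55 - 1.61q → q* = 7.4144.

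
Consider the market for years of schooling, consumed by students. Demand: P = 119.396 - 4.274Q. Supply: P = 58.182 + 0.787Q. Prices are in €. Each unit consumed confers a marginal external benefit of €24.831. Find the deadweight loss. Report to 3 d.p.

DWL = €60.915

Market equilibrium (private): 58.182 + 0.787Q = 119.396 - 4.274Q → Q_m = 12.0952.
Social marginal benefit = demand + MEB = 144.227 - 4.274Q.
Set SMB = MC: 144.227 - 4.274Q = 58.182 + 0.787Q → Q* = 17.0016.
Height of the DWL triangle at Q_m is SMB(Q_m) − MC(Q_m) = MEB(Q_m) = 24.8310.
DWL = ½ × 4.9064 × 24.8310 = 60.9154.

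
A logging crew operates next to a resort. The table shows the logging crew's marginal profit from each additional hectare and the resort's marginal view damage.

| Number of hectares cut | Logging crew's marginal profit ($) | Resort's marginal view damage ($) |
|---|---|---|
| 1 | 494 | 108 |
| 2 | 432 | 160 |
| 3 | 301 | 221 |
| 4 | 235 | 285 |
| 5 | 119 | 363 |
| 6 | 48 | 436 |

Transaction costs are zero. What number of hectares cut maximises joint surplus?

3

Bargaining reaches the level where marginal profit last exceeds marginal view damage.
That holds through level 3 (301 ≥ 221) but not at 4 (235 < 285).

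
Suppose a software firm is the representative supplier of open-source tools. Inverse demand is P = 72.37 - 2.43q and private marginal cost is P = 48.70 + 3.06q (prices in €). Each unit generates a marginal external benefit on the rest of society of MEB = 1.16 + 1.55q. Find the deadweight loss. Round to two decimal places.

Market equilibrium (private): 48.70 + 3.06q = 72.37 - 2.43q → q_m = 4.3115.
Social marginal cost = private MC − MEB = 47.54 + 1.51q.
Set SMC = demand: 47.54 + 1.51q = 72.37 - 2.43q → q* = 6.3020.
The loss is the area between SMC and demand from q* to q_m; with linear curves that's a triangle of height MEB(q_m).
DWL = ½ × 1.9905 × 7.8428 = 7.8055.

DWL = €7.81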